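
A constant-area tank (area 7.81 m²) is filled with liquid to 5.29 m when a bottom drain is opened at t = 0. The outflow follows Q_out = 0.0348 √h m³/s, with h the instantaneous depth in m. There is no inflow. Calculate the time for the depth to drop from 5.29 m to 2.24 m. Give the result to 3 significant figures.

361 s

With no inflow, A dh/dt = −0.0348 √h.
∫ h^(−1/2) dh = −(0.0348/A) ∫ dt, giving 2√h = 2√h₀ − (0.0348/A) t.
t = 2A(√h₀ − √h)/0.0348 = 2·7.81·(√5.29 − √2.24)/0.0348
  = 15.620 × (2.3000 − 1.4967) / 0.0348 = 360.58 s.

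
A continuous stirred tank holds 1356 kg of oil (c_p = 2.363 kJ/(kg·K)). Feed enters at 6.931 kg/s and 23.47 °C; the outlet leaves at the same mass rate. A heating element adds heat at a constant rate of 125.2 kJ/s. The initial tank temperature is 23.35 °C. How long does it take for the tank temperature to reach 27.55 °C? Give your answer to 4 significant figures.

152.3 s

M c_p dT/dt = ṁ c_p (T_in − T) + Q̇.
τ = M/ṁ = 195.643 s; T_ss = T_in + Q̇/(ṁ c_p) = 31.1144 °C.
T(t) = T_ss + (T₀ − T_ss) e^(−t/τ). Set T = 27.55:
e^(−t/τ) = (27.55 − 31.1144)/(23.35 − 31.1144) = 0.459071
t = −195.643 · ln(0.459071) = 152.318 s.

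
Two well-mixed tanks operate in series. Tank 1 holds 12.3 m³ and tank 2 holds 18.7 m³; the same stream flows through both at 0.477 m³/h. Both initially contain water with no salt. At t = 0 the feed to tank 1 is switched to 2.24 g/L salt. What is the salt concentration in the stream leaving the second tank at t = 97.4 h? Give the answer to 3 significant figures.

1.79 g/L

Each tank obeys Vᵢ dCᵢ/dt = Q(Cᵢ₋₁ − Cᵢ), so τᵢ = Vᵢ/Q.
τ₁ = 12.3/0.477 = 25.786 h; τ₂ = 18.7/0.477 = 39.203 h.
Solving the cascade with C₁(0)=C₂(0)=0 gives C₂(t) = C_in[1 − (τ₁ e^(−t/τ₁) − τ₂ e^(−t/τ₂))/(τ₁ − τ₂)].
At t = 97.4: e^(−t/τ₁) = 0.022886, e^(−t/τ₂) = 0.083369.
C₂ = 2.24·[1 − (25.786·0.022886 − 39.203·0.083369)/(-13.417)] = 2.24·0.80039 = 1.7929 g/L.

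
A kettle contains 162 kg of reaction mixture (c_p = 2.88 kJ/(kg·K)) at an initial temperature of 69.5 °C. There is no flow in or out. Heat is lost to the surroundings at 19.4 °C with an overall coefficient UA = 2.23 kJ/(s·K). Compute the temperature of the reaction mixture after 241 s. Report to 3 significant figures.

35.2 °C

First-law balance (no shaft work): M c_p dT/dt = −UA(T − T_amb).
dT/dt = (T_ss − T)/τ with T_ss = T_amb = 19.400 °C, τ = M c_p/UA = 162·2.88/2.23 = 209.22 s.
Solution: T(t) = T_ss + (T₀ − T_ss) e^(−t/τ).
T(241) = 19.400 + (50.100)·0.31604 = 35.233 °C.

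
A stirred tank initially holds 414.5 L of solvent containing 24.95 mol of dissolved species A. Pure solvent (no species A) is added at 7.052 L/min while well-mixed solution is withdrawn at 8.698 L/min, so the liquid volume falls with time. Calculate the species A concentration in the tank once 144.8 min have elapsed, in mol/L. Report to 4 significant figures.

0.001540 mol/L

Let m(t) be the amount of species A. Volume: V(t) = V₀ + (Q_in − Q_out) t = 414.5 − 1.64600 t; V(144.8) = 176.159 L.
No species A enters, so dm/dt = −Q_out · (m/V).
dm/m = −Q_out dt/(V₀ − 1.64600 t); integrating gives ln(m/m₀) = −(Q_out/(Q_in−Q_out)) ln(V/V₀).
m = m₀ (V₀/V)^(Q_out/(Q_in−Q_out)) = 24.95 × (414.5/176.159)^(-5.28433) = 0.271215 mol.
C = m/V = 0.271215/176.159 = 0.00153960 mol/L.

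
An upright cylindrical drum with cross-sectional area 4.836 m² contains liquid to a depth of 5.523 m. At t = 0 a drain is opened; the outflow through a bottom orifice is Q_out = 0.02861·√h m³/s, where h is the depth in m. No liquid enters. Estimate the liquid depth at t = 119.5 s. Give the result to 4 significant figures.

With no inflow, A dh/dt = −0.02861 √h.
∫ h^(−1/2) dh = −(0.02861/A) ∫ dt, giving 2√h = 2√h₀ − (0.02861/A) t.
√h = √5.523 − 0.02861·119.5/(2·4.836) = 2.35011 − 0.353484 = 1.99662.
h = 1.99662² = 3.98650 m.

3.987 m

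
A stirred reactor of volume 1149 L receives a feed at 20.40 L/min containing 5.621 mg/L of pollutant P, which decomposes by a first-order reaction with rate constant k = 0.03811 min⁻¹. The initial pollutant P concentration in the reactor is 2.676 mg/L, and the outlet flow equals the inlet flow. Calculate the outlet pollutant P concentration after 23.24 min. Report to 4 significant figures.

2.029 mg/L

Accumulation = in − out − consumed: V dC/dt = Q C_in − Q C − k V C.
This is linear with rate a = Q/V + k = 0.0558646 min⁻¹.
C_ss = Q C_in/(Q + kV) = 1.78644 mg/L; C(t) = C_ss + (C₀ − C_ss) e^(−a t).
C(23.24) = 1.78644 + (0.889565)·e^(−0.0558646·23.24) = 1.78644 + (0.889565)·0.272998 = 2.02928 mg/L.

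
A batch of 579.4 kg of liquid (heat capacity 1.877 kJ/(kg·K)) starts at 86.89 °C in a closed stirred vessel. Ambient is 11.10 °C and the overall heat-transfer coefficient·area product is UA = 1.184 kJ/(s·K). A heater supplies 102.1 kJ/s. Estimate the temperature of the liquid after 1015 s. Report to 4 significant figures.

93.87 °C

M c_p dT/dt = −UA(T − T_amb) + Q̇.
dT/dt = (T_ss − T)/τ with T_ss = T_amb + Q̇/UA = 11.10 + 102.1/1.184 = 97.3331 °C, τ = M c_p/UA = 579.4·1.877/1.184 = 918.525 s.
Solution: T(t) = T_ss + (T₀ − T_ss) e^(−t/τ).
T(1015) = 97.3331 + (-10.4431)·0.331200 = 93.8743 °C.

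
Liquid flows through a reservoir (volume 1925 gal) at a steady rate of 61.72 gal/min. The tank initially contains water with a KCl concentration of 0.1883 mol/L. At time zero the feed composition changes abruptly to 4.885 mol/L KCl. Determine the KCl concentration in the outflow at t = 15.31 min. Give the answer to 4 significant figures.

Transient balance on the dissolved component: V dC/dt = Q(C_in − C).
Time constant τ = V/Q = 1925/61.72 = 31.1892 min.
C approaches C_in exponentially: C(t) = C_in + (C₀ − C_in) e^(−t/τ).
C(15.31) = 4.885 + (0.1883 − 4.885)·e^(−15.31/31.1892) = 4.885 + (-4.69670)·0.612091 = 2.01019 mol/L.

2.010 mol/L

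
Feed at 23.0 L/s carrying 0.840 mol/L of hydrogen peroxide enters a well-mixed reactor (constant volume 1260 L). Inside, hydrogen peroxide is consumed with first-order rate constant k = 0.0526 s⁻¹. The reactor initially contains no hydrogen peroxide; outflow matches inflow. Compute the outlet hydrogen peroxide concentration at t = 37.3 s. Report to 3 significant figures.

Accumulation = in − out − consumed: V dC/dt = Q C_in − Q C − k V C.
dC/dt = (Q/V) C_in − (Q/V + k) C; effective rate a = Q/V + k = 0.018254 + 0.0526 = 0.070854 s⁻¹.
C_ss = Q C_in/(Q + kV) = 0.21641 mol/L; C(t) = C_ss + (C₀ − C_ss) e^(−a t).
C(37.3) = 0.21641 + (-0.21641)·e^(−0.070854·37.3) = 0.21641 + (-0.21641)·0.071158 = 0.20101 mol/L.

0.201 mol/L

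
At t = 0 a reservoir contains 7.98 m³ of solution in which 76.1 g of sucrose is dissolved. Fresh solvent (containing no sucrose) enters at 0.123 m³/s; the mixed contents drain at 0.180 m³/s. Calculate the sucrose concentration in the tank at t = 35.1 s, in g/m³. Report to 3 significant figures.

Let m(t) be the amount of sucrose. Volume: V(t) = V₀ + (Q_in − Q_out) t = 7.98 − 0.057000 t; V(35.1) = 5.9793 m³.
Solute balance: dm/dt = 0 − Q_out C = −Q_out m/V(t).
Separate: dm/m = −Q_out dt/V(t) ⇒ ln(m/m₀) = −(Q_out/(Q_in−Q_out)) ln(V/V₀).
m = m₀ (V₀/V)^(Q_out/(Q_in−Q_out)) = 76.1 × (7.98/5.9793)^(-3.1579) = 30.587 g.
C = m/V = 30.587/5.9793 = 5.1155 g/m³.

5.12 g/m³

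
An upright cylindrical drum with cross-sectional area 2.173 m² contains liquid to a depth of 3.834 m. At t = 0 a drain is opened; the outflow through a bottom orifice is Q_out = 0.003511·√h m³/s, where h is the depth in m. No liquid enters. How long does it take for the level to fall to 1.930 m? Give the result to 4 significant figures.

704.1 s

A dh/dt = −Q_out = −0.003511 √h.
∫ h^(−1/2) dh = −(0.003511/A) ∫ dt, giving 2√h = 2√h₀ − (0.003511/A) t.
t = 2A(√h₀ − √h)/0.003511 = 2·2.173·(√3.834 − √1.930)/0.003511
  = 4.34600 × (1.95806 − 1.38924) / 0.003511 = 704.094 s.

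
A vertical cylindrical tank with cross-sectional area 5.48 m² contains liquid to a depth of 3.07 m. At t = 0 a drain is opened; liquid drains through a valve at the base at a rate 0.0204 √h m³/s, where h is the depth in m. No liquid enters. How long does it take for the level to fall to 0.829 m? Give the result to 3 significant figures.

With no inflow, A dh/dt = −0.0204 √h.
Separate and integrate: 2(√h − √h₀) = −(0.0204/A) t.
t = 2A(√h₀ − √h)/0.0204 = 2·5.48·(√3.07 − √0.829)/0.0204
  = 10.960 × (1.7521 − 0.91049) / 0.0204 = 452.18 s.

452 s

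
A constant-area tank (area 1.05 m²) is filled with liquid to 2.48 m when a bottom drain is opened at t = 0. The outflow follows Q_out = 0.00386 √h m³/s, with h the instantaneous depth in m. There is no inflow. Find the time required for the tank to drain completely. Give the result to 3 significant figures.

857 s

Unsteady balance on liquid volume: A dh/dt = −0.00386 √h.
This is separable: 2 d(√h)/dt = −0.00386/A, so √h = √h₀ − (0.00386/(2A)) t.
Set h = 0: 2√h₀ = (0.00386/A) t_empty ⇒ t_empty = 2A√h₀/0.00386.
t_empty = 2·1.05·√2.48/0.00386 = 2.1000·1.5748/0.00386 = 856.76 s.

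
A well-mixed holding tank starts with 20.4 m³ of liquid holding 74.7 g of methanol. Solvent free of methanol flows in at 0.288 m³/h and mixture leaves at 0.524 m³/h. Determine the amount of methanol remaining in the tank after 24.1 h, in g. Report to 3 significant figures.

Total volume: dV/dt = Q_in − Q_out = -0.23600 m³/h, so V(t) = 20.4 − 0.23600 t and V(24.1) = 14.712 m³.
No methanol enters, so dm/dt = −Q_out · (m/V).
Separate: dm/m = −Q_out dt/V(t) ⇒ ln(m/m₀) = −(Q_out/(Q_in−Q_out)) ln(V/V₀).
m = m₀ (V₀/V)^(Q_out/(Q_in−Q_out)) = 74.7 × (20.4/14.712)^(-2.2203) = 36.154 g.

36.2 g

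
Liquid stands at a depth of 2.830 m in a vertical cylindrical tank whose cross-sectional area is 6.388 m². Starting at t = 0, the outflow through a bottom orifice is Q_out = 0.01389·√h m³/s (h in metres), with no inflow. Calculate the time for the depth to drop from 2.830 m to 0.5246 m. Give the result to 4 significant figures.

881.1 s

Mass balance (ρ constant): A dh/dt = −0.01389 √h.
Separate and integrate: 2(√h − √h₀) = −(0.01389/A) t.
t = 2A(√h₀ − √h)/0.01389 = 2·6.388·(√2.830 − √0.5246)/0.01389
  = 12.7760 × (1.68226 − 0.724293) / 0.01389 = 881.137 s.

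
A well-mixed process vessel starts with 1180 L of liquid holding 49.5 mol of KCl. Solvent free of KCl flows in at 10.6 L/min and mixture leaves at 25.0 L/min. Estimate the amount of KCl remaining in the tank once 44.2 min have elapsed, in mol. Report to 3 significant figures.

12.9 mol

Let m(t) be the amount of KCl. Volume: V(t) = V₀ + (Q_in − Q_out) t = 1180 − 14.400 t; V(44.2) = 543.52 L.
No KCl enters, so dm/dt = −Q_out · (m/V).
Separate: dm/m = −Q_out dt/V(t) ⇒ ln(m/m₀) = −(Q_out/(Q_in−Q_out)) ln(V/V₀).
m = m₀ (V₀/V)^(Q_out/(Q_in−Q_out)) = 49.5 × (1180/543.52)^(-1.7361) = 12.886 mol.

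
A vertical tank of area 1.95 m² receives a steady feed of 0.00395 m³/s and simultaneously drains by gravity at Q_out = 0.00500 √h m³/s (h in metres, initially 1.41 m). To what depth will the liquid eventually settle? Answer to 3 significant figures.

Volume balance on the tank: A dh/dt = Q_in − 0.00500 √h. At steady state dh/dt = 0:
Q_in = 0.00500 √h_ss ⇒ √h_ss = 0.00395/0.00500 = 0.79000.
h_ss = 0.79000² = 0.62410 m. (Since h₀ = 1.41 m > h_ss, the level will fall toward this value.)

0.624 m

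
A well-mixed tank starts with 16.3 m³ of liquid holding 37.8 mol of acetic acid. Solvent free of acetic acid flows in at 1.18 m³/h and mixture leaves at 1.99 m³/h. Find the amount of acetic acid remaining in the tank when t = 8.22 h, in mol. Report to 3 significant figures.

10.4 mol

Total volume: dV/dt = Q_in − Q_out = -0.81000 m³/h, so V(t) = 16.3 − 0.81000 t and V(8.22) = 9.6418 m³.
Solute balance: dm/dt = 0 − Q_out C = −Q_out m/V(t).
Separate: dm/m = −Q_out dt/V(t) ⇒ ln(m/m₀) = −(Q_out/(Q_in−Q_out)) ln(V/V₀).
m = m₀ (V₀/V)^(Q_out/(Q_in−Q_out)) = 37.8 × (16.3/9.6418)^(-2.4568) = 10.406 mol.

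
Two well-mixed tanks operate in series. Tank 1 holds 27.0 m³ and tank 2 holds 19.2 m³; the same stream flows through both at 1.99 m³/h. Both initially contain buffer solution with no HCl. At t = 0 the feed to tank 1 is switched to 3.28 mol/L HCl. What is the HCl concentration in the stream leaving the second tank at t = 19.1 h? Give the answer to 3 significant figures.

1.62 mol/L

Time constants: τᵢ = Vᵢ/Q for each well-mixed tank.
τ₁ = 27.0/1.99 = 13.568 h; τ₂ = 19.2/1.99 = 9.6482 h.
Tank 1: C₁ = C_in(1 − e^(−t/τ₁)). Tank 2 (τ₁ ≠ τ₂): C₂ = C_in[1 − (τ₁ e^(−t/τ₁) − τ₂ e^(−t/τ₂))/(τ₁ − τ₂)].
At t = 19.1: e^(−t/τ₁) = 0.24470, e^(−t/τ₂) = 0.13812.
C₂ = 3.28·[1 − (13.568·0.24470 − 9.6482·0.13812)/(3.9196)] = 3.28·0.49296 = 1.6169 mol/L.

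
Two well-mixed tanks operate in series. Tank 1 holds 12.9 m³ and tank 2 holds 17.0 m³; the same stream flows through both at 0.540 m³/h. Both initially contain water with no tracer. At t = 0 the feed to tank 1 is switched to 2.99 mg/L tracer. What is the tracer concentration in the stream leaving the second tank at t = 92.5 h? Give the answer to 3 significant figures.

2.53 mg/L

Time constants: τᵢ = Vᵢ/Q for each well-mixed tank.
τ₁ = 12.9/0.540 = 23.889 h; τ₂ = 17.0/0.540 = 31.481 h.
Solving the cascade with C₁(0)=C₂(0)=0 gives C₂(t) = C_in[1 − (τ₁ e^(−t/τ₁) − τ₂ e^(−t/τ₂))/(τ₁ − τ₂)].
At t = 92.5: e^(−t/τ₁) = 0.020815, e^(−t/τ₂) = 0.052959.
C₂ = 2.99·[1 − (23.889·0.020815 − 31.481·0.052959)/(-7.5926)] = 2.99·0.84590 = 2.5293 mg/L.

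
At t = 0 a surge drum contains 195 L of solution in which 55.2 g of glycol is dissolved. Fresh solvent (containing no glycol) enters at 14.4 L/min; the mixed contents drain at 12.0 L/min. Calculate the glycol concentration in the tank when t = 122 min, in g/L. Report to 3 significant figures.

0.00116 g/L

Let m(t) be the amount of glycol. Volume: V(t) = V₀ + (Q_in − Q_out) t = 195 + 2.4000 t; V(122) = 487.80 L.
No glycol enters, so dm/dt = −Q_out · (m/V).
dm/m = −Q_out dt/(V₀ + 2.4000 t); integrating gives ln(m/m₀) = −(Q_out/(Q_in−Q_out)) ln(V/V₀).
m = m₀ (V₀/V)^(Q_out/(Q_in−Q_out)) = 55.2 × (195/487.80)^(5.0000) = 0.56351 g.
C = m/V = 0.56351/487.80 = 0.0011552 g/L.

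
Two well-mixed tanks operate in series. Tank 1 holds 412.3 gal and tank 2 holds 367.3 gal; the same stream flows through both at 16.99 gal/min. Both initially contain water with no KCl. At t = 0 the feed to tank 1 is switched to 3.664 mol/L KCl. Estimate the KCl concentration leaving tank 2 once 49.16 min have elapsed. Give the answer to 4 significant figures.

2.314 mol/L

Time constants: τᵢ = Vᵢ/Q for each well-mixed tank.
τ₁ = 412.3/16.99 = 24.2672 min; τ₂ = 367.3/16.99 = 21.6186 min.
Tank 1: C₁ = C_in(1 − e^(−t/τ₁)). Tank 2 (τ₁ ≠ τ₂): C₂ = C_in[1 − (τ₁ e^(−t/τ₁) − τ₂ e^(−t/τ₂))/(τ₁ − τ₂)].
At t = 49.16: e^(−t/τ₁) = 0.131891, e^(−t/τ₂) = 0.102903.
C₂ = 3.664·[1 − (24.2672·0.131891 − 21.6186·0.102903)/(2.64862)] = 3.664·0.631502 = 2.31382 mol/L.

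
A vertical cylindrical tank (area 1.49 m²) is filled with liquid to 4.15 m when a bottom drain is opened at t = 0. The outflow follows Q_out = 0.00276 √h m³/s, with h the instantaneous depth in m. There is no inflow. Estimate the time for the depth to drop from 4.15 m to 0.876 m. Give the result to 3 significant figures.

1190 s

With no inflow, A dh/dt = −0.00276 √h.
Separate and integrate: 2(√h − √h₀) = −(0.00276/A) t.
t = 2A(√h₀ − √h)/0.00276 = 2·1.49·(√4.15 − √0.876)/0.00276
  = 2.9800 × (2.0372 − 0.93595) / 0.00276 = 1189.0 s.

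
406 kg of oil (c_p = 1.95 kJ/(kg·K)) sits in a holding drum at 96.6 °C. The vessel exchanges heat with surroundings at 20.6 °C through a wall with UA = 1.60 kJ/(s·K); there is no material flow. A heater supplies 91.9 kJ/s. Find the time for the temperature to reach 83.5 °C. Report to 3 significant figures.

M c_p dT/dt = −UA(T − T_amb) + Q̇.
τ = M c_p/UA = 494.81 s; T_ss = T_amb + Q̇/UA = 20.6 + 91.9/1.60 = 78.037 °C.
T(t) = T_ss + (T₀ − T_ss)e^(−t/τ); set T = 83.5:
t = −τ ln[(T − T_ss)/(T₀ − T_ss)] = −494.81 · ln(0.29428) = 605.27 s.

605 s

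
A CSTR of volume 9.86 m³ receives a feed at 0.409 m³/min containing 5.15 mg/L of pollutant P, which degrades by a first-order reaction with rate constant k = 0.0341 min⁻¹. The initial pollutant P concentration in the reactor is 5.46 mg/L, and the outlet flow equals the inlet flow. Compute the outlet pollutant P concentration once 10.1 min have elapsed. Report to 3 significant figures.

4.05 mg/L

Species balance: V dC/dt = Q C_in − Q C − k V C.
This is linear with rate a = Q/V + k = 0.075581 min⁻¹.
C_ss = Q C_in/(Q + kV) = 2.8265 mg/L; C(t) = C_ss + (C₀ − C_ss) e^(−a t).
C(10.1) = 2.8265 + (2.6335)·e^(−0.075581·10.1) = 2.8265 + (2.6335)·0.46610 = 4.0539 mg/L.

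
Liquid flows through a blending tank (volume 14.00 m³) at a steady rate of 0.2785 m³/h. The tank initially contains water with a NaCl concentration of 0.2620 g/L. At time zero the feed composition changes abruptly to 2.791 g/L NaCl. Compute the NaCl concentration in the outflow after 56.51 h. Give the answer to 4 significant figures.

Transient balance on the dissolved component: V dC/dt = Q(C_in − C).
Rewrite as dC/dt + C/τ = C_in/τ, τ = V/Q = 50.2693 h.
Solution: C(t) = C_in + (C₀ − C_in) e^(−t/τ).
C(56.51) = 2.791 + (0.2620 − 2.791)·e^(−56.51/50.2693) = 2.791 + (-2.52900)·0.324930 = 1.96925 g/L.

1.969 g/L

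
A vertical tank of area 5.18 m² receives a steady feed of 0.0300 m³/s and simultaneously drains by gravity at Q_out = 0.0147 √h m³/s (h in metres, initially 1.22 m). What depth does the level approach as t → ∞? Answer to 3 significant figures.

Level balance: A dh/dt = 0.0300 − 0.0147 √h. Setting dh/dt = 0:
Q_in = 0.0147 √h_ss ⇒ √h_ss = 0.0300/0.0147 = 2.0408.
h_ss = 2.0408² = 4.1649 m. (Since h₀ = 1.22 m < h_ss, the level will rise toward this value.)

4.16 m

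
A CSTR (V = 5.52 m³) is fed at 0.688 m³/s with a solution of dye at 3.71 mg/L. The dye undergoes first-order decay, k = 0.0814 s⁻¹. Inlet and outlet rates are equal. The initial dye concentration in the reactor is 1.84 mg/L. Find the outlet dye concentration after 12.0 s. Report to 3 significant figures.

Accumulation = in − out − consumed: V dC/dt = Q C_in − Q C − k V C.
This is linear with rate a = Q/V + k = 0.20604 s⁻¹.
C_ss = Q C_in/(Q + kV) = 2.2443 mg/L; C(t) = C_ss + (C₀ − C_ss) e^(−a t).
C(12.0) = 2.2443 + (-0.40428)·e^(−0.20604·12.0) = 2.2443 + (-0.40428)·0.084378 = 2.2102 mg/L.

2.21 mg/L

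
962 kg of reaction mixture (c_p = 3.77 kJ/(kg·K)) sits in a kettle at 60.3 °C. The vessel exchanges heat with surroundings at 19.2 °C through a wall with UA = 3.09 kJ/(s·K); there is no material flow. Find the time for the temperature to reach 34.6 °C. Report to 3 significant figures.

M c_p dT/dt = −UA(T − T_amb).
τ = M c_p/UA = 1173.7 s; T_ss = T_amb = 19.200 °C.
T(t) = T_ss + (T₀ − T_ss)e^(−t/τ); set T = 34.6:
t = −τ ln[(T − T_ss)/(T₀ − T_ss)] = −1173.7 · ln(0.37470) = 1152.2 s.

1150 s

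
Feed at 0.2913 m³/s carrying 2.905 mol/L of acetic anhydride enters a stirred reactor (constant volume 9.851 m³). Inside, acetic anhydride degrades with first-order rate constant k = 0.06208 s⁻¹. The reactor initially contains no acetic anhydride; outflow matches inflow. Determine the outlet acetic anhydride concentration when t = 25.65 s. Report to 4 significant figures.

0.8480 mol/L

Species balance: V dC/dt = Q C_in − Q C − k V C.
This is linear with rate a = Q/V + k = 0.0916506 s⁻¹.
C_ss = Q C_in/(Q + kV) = 0.937284 mol/L; C(t) = C_ss + (C₀ − C_ss) e^(−a t).
C(25.65) = 0.937284 + (-0.937284)·e^(−0.0916506·25.65) = 0.937284 + (-0.937284)·0.0952893 = 0.847970 mol/L.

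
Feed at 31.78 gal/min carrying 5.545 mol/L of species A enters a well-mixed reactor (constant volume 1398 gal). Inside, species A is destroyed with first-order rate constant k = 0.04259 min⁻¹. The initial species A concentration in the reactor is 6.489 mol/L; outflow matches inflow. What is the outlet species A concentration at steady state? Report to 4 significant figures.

1.930 mol/L

V dC/dt = Q(C_in − C) − k V C.
At steady state: 0 = Q C_in − (Q + kV) C_ss, so C_ss = Q C_in/(Q + kV).
C_ss = 31.78·5.545/(31.78 + 0.04259·1398) = 176.220/91.3208 = 1.92968 mol/L.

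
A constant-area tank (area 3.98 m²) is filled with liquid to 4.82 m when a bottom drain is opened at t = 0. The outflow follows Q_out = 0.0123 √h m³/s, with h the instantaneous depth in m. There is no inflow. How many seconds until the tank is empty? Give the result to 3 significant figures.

With no inflow, A dh/dt = −0.0123 √h.
Separate and integrate: 2(√h − √h₀) = −(0.0123/A) t.
Tank is empty when √h = 0: t_empty = 2A√h₀/0.0123.
t_empty = 2·3.98·√4.82/0.0123 = 7.9600·2.1954/0.0123 = 1420.8 s.

1420 s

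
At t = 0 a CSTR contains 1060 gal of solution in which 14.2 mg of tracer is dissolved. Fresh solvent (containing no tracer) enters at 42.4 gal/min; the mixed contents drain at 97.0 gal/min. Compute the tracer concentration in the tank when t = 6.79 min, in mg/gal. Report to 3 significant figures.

Let m(t) be the amount of tracer. Volume: V(t) = V₀ + (Q_in − Q_out) t = 1060 − 54.600 t; V(6.79) = 689.27 gal.
No tracer enters, so dm/dt = −Q_out · (m/V).
Separate: dm/m = −Q_out dt/V(t) ⇒ ln(m/m₀) = −(Q_out/(Q_in−Q_out)) ln(V/V₀).
m = m₀ (V₀/V)^(Q_out/(Q_in−Q_out)) = 14.2 × (1060/689.27)^(-1.7766) = 6.6102 mg.
C = m/V = 6.6102/689.27 = 0.0095902 mg/gal.

0.00959 mg/gal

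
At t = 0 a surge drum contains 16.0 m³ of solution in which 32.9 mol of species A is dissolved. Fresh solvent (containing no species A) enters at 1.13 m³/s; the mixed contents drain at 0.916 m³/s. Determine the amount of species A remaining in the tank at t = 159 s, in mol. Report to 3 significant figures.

0.250 mol

Total volume: dV/dt = Q_in − Q_out = 0.21400 m³/s, so V(t) = 16.0 + 0.21400 t and V(159) = 50.026 m³.
Solute balance: dm/dt = 0 − Q_out C = −Q_out m/V(t).
Separate: dm/m = −Q_out dt/V(t) ⇒ ln(m/m₀) = −(Q_out/(Q_in−Q_out)) ln(V/V₀).
m = m₀ (V₀/V)^(Q_out/(Q_in−Q_out)) = 32.9 × (16.0/50.026)^(4.2804) = 0.25008 mol.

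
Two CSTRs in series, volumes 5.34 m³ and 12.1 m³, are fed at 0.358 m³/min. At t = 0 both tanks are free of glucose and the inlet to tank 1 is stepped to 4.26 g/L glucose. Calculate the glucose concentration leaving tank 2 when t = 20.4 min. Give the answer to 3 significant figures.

0.947 g/L

Species balance on tank i: dCᵢ/dt = (Cᵢ₋₁ − Cᵢ)/τᵢ with τᵢ = Vᵢ/Q.
τ₁ = 5.34/0.358 = 14.916 min; τ₂ = 12.1/0.358 = 33.799 min.
Solving the cascade with C₁(0)=C₂(0)=0 gives C₂(t) = C_in[1 − (τ₁ e^(−t/τ₁) − τ₂ e^(−t/τ₂))/(τ₁ − τ₂)].
At t = 20.4: e^(−t/τ₁) = 0.25471, e^(−t/τ₂) = 0.54686.
C₂ = 4.26·[1 − (14.916·0.25471 − 33.799·0.54686)/(-18.883)] = 4.26·0.22236 = 0.94727 g/L.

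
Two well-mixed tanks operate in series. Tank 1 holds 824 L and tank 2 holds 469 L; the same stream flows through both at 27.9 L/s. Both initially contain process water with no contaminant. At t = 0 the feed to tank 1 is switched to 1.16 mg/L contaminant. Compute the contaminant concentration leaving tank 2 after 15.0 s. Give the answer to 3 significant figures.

0.168 mg/L

Species balance on tank i: dCᵢ/dt = (Cᵢ₋₁ − Cᵢ)/τᵢ with τᵢ = Vᵢ/Q.
τ₁ = 824/27.9 = 29.534 s; τ₂ = 469/27.9 = 16.810 s.
Solving the cascade with C₁(0)=C₂(0)=0 gives C₂(t) = C_in[1 − (τ₁ e^(−t/τ₁) − τ₂ e^(−t/τ₂))/(τ₁ − τ₂)].
At t = 15.0: e^(−t/τ₁) = 0.60176, e^(−t/τ₂) = 0.40970.
C₂ = 1.16·[1 − (29.534·0.60176 − 16.810·0.40970)/(12.724)] = 1.16·0.14450 = 0.16762 mg/L.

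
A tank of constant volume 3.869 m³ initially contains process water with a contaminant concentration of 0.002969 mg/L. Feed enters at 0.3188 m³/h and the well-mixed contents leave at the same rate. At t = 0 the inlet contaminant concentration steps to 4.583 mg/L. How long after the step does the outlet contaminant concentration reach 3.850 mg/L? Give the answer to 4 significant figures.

Species balance: V dC/dt = Q(C_in − C) ⇒ τ = V/Q = 12.1361 h.
C(t) = C_in + (C₀ − C_in) e^(−t/τ). Set C = 3.850 and solve for t:
e^(−t/τ) = (C − C_in)/(C₀ − C_in) = (3.850 − 4.583)/(0.002969 − 4.583) = 0.160043
t = −τ ln(…) = 12.1361 × 1.83232 = 22.2372 h.

22.24 h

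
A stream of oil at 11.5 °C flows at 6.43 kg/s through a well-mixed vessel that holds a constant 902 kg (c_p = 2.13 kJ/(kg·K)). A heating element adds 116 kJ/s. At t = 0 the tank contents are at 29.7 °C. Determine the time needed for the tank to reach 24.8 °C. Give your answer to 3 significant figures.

98.2 s

Heat balance on the well-mixed liquid: M c_p dT/dt = ṁ c_p (T_in − T) + 116.
τ = M/ṁ = 140.28 s; T_ss = T_in + Q̇/(ṁ c_p) = 19.970 °C.
T(t) = T_ss + (T₀ − T_ss) e^(−t/τ). Set T = 24.8:
e^(−t/τ) = (24.8 − 19.970)/(29.7 − 19.970) = 0.49642
t = −140.28 · ln(0.49642) = 98.243 s.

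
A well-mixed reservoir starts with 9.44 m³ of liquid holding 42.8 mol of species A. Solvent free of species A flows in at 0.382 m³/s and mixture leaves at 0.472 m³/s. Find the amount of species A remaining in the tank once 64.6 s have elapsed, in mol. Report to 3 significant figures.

0.283 mol

Let m(t) be the amount of species A. Volume: V(t) = V₀ + (Q_in − Q_out) t = 9.44 − 0.090000 t; V(64.6) = 3.6260 m³.
Species balance (pure solvent in): dm/dt = −Q_out · m/V(t).
dm/m = −Q_out dt/(V₀ − 0.090000 t); integrating gives ln(m/m₀) = −(Q_out/(Q_in−Q_out)) ln(V/V₀).
m = m₀ (V₀/V)^(Q_out/(Q_in−Q_out)) = 42.8 × (9.44/3.6260)^(-5.2444) = 0.28323 mol.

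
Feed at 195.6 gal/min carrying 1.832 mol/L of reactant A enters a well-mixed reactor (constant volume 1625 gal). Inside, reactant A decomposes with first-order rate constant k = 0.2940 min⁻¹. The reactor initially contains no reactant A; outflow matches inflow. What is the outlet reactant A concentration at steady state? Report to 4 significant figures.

0.5322 mol/L

Species balance: V dC/dt = Q C_in − Q C − k V C.
At steady state: 0 = Q C_in − (Q + kV) C_ss, so C_ss = Q C_in/(Q + kV).
C_ss = 195.6·1.832/(195.6 + 0.2940·1625) = 358.339/673.350 = 0.532174 mol/L.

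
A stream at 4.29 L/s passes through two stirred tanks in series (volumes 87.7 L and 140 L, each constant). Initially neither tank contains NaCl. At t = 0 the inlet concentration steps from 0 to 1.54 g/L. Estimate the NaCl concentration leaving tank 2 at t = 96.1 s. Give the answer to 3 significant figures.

1.35 g/L

Each tank obeys Vᵢ dCᵢ/dt = Q(Cᵢ₋₁ − Cᵢ), so τᵢ = Vᵢ/Q.
τ₁ = 87.7/4.29 = 20.443 s; τ₂ = 140/4.29 = 32.634 s.
Solving the cascade with C₁(0)=C₂(0)=0 gives C₂(t) = C_in[1 − (τ₁ e^(−t/τ₁) − τ₂ e^(−t/τ₂))/(τ₁ − τ₂)].
At t = 96.1: e^(−t/τ₁) = 0.0090871, e^(−t/τ₂) = 0.052614.
C₂ = 1.54·[1 − (20.443·0.0090871 − 32.634·0.052614)/(-12.191)] = 1.54·0.87440 = 1.3466 g/L.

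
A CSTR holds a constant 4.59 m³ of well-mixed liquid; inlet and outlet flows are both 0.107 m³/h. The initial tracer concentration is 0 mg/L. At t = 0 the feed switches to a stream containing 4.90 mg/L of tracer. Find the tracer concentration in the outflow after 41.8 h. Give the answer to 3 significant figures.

Species balance on the tank: V dC/dt = Q(C_in − C).
Rewrite as dC/dt + C/τ = C_in/τ, τ = V/Q = 42.897 h.
C approaches C_in exponentially: C(t) = C_in + (C₀ − C_in) e^(−t/τ).
C(41.8) = 4.90 + (0 − 4.90)·e^(−41.8/42.897) = 4.90 + (-4.9000)·0.37741 = 3.0507 mg/L.

3.05 mg/L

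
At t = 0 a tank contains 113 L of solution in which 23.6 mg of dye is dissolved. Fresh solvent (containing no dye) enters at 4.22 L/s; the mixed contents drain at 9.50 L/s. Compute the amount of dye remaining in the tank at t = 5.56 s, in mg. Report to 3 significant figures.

Total volume: dV/dt = Q_in − Q_out = -5.2800 L/s, so V(t) = 113 − 5.2800 t and V(5.56) = 83.643 L.
No dye enters, so dm/dt = −Q_out · (m/V).
Separate: dm/m = −Q_out dt/V(t) ⇒ ln(m/m₀) = −(Q_out/(Q_in−Q_out)) ln(V/V₀).
m = m₀ (V₀/V)^(Q_out/(Q_in−Q_out)) = 23.6 × (113/83.643)^(-1.7992) = 13.736 mg.

13.7 mg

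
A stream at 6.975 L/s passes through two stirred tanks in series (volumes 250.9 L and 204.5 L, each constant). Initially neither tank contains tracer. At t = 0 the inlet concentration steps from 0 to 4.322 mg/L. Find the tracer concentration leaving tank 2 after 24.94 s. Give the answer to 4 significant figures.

Species balance on tank i: dCᵢ/dt = (Cᵢ₋₁ − Cᵢ)/τᵢ with τᵢ = Vᵢ/Q.
τ₁ = 250.9/6.975 = 35.9713 s; τ₂ = 204.5/6.975 = 29.3190 s.
Solving the cascade with C₁(0)=C₂(0)=0 gives C₂(t) = C_in[1 − (τ₁ e^(−t/τ₁) − τ₂ e^(−t/τ₂))/(τ₁ − τ₂)].
At t = 24.94: e^(−t/τ₁) = 0.499909, e^(−t/τ₂) = 0.427140.
C₂ = 4.322·[1 − (35.9713·0.499909 − 29.3190·0.427140)/(6.65233)] = 4.322·0.179377 = 0.775268 mg/L.

0.7753 mg/L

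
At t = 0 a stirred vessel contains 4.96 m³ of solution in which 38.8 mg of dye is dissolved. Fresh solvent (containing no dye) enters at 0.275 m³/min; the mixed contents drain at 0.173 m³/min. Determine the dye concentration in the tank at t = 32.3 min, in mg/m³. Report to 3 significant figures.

Let m(t) be the amount of dye. Volume: V(t) = V₀ + (Q_in − Q_out) t = 4.96 + 0.10200 t; V(32.3) = 8.2546 m³.
No dye enters, so dm/dt = −Q_out · (m/V).
dm/m = −Q_out dt/(V₀ + 0.10200 t); integrating gives ln(m/m₀) = −(Q_out/(Q_in−Q_out)) ln(V/V₀).
m = m₀ (V₀/V)^(Q_out/(Q_in−Q_out)) = 38.8 × (4.96/8.2546)^(1.6961) = 16.354 mg.
C = m/V = 16.354/8.2546 = 1.9812 mg/m³.

1.98 mg/m³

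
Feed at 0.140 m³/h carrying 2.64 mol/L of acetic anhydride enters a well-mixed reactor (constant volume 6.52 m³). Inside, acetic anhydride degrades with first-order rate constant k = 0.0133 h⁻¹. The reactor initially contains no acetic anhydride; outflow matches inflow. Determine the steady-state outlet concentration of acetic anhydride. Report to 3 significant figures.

1.63 mol/L

Accumulation = in − out − consumed: V dC/dt = Q C_in − Q C − k V C.
At steady state: 0 = Q C_in − (Q + kV) C_ss, so C_ss = Q C_in/(Q + kV).
C_ss = 0.140·2.64/(0.140 + 0.0133·6.52) = 0.36960/0.22672 = 1.6302 mol/L.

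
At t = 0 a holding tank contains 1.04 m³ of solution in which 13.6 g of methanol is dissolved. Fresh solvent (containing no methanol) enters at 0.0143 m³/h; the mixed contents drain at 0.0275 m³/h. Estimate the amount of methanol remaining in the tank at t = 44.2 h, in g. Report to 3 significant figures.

2.45 g

Let m(t) be the amount of methanol. Volume: V(t) = V₀ + (Q_in − Q_out) t = 1.04 − 0.013200 t; V(44.2) = 0.45656 m³.
No methanol enters, so dm/dt = −Q_out · (m/V).
Separate: dm/m = −Q_out dt/V(t) ⇒ ln(m/m₀) = −(Q_out/(Q_in−Q_out)) ln(V/V₀).
m = m₀ (V₀/V)^(Q_out/(Q_in−Q_out)) = 13.6 × (1.04/0.45656)^(-2.0833) = 2.4472 g.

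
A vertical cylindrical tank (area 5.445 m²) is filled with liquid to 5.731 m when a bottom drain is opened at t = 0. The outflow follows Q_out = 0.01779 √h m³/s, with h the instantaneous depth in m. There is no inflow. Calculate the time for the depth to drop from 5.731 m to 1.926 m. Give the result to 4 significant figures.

Unsteady balance on liquid volume: A dh/dt = −0.01779 √h.
∫ h^(−1/2) dh = −(0.01779/A) ∫ dt, giving 2√h = 2√h₀ − (0.01779/A) t.
t = 2A(√h₀ − √h)/0.01779 = 2·5.445·(√5.731 − √1.926)/0.01779
  = 10.8900 × (2.39395 − 1.38780) / 0.01779 = 615.904 s.

615.9 s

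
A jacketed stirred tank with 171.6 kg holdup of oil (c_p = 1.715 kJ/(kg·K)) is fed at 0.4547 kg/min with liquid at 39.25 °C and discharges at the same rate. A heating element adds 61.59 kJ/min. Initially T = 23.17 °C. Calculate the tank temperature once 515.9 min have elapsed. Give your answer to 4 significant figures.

94.00 °C

M c_p dT/dt = ṁ c_p (T_in − T) + Q̇.
τ = M/ṁ = 377.392 min; T_ss = T_in + Q̇/(ṁ c_p) = 39.25 + 61.59/(0.4547·1.715) = 118.231 °C.
Integrating: T(t) = T_ss + (T₀ − T_ss) e^(−t/τ).
T(515.9) = 118.231 + (-95.0607)·e^(−515.9/377.392) = 118.231 + (-95.0607)·0.254867 = 94.0029 °C.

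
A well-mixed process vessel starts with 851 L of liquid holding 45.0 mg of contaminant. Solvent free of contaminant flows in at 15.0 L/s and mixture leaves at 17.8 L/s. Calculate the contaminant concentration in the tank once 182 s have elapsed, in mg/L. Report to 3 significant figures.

Total volume: dV/dt = Q_in − Q_out = -2.8000 L/s, so V(t) = 851 − 2.8000 t and V(182) = 341.40 L.
Solute balance: dm/dt = 0 − Q_out C = −Q_out m/V(t).
dm/m = −Q_out dt/(V₀ − 2.8000 t); integrating gives ln(m/m₀) = −(Q_out/(Q_in−Q_out)) ln(V/V₀).
m = m₀ (V₀/V)^(Q_out/(Q_in−Q_out)) = 45.0 × (851/341.40)^(-6.3571) = 0.13538 mg.
C = m/V = 0.13538/341.40 = 0.00039654 mg/L.

0.000397 mg/L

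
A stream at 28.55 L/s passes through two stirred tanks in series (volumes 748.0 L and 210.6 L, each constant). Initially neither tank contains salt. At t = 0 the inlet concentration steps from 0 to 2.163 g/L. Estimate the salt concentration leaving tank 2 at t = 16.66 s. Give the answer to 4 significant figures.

0.6575 g/L

Time constants: τᵢ = Vᵢ/Q for each well-mixed tank.
τ₁ = 748.0/28.55 = 26.1996 s; τ₂ = 210.6/28.55 = 7.37653 s.
Tank 1: C₁ = C_in(1 − e^(−t/τ₁)). Tank 2 (τ₁ ≠ τ₂): C₂ = C_in[1 − (τ₁ e^(−t/τ₁) − τ₂ e^(−t/τ₂))/(τ₁ − τ₂)].
At t = 16.66: e^(−t/τ₁) = 0.529466, e^(−t/τ₂) = 0.104506.
C₂ = 2.163·[1 − (26.1996·0.529466 − 7.37653·0.104506)/(18.8231)] = 2.163·0.303998 = 0.657547 g/L.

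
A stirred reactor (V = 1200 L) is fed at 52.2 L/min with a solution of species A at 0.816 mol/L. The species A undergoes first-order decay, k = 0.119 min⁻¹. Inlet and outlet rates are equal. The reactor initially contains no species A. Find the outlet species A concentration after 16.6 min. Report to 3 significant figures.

0.204 mol/L

V dC/dt = Q(C_in − C) − k V C.
dC/dt = (Q/V) C_in − (Q/V + k) C; effective rate a = Q/V + k = 0.043500 + 0.119 = 0.16250 min⁻¹.
C_ss = Q C_in/(Q + kV) = 0.21844 mol/L; C(t) = C_ss + (C₀ − C_ss) e^(−a t).
C(16.6) = 0.21844 + (-0.21844)·e^(−0.16250·16.6) = 0.21844 + (-0.21844)·0.067374 = 0.20372 mol/L.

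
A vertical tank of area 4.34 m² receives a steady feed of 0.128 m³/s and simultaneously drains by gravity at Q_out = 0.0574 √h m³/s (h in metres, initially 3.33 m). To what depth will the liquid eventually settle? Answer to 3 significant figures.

4.97 m

A dh/dt = Q_in − 0.0574 √h. Steady state requires inflow = outflow:
Q_in = 0.0574 √h_ss ⇒ √h_ss = 0.128/0.0574 = 2.2300.
h_ss = 2.2300² = 4.9727 m. (Since h₀ = 3.33 m < h_ss, the level will rise toward this value.)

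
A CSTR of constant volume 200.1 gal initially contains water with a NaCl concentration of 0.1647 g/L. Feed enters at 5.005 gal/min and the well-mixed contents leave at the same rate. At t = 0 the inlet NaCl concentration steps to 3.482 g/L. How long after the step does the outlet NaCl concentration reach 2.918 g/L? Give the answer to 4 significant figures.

70.84 min

Species balance on the tank: V dC/dt = Q(C_in − C), so τ = V/Q = 39.9800 min.
C(t) = C_in + (C₀ − C_in) e^(−t/τ). Set C = 2.918 and solve for t:
e^(−t/τ) = (C − C_in)/(C₀ − C_in) = (2.918 − 3.482)/(0.1647 − 3.482) = 0.170018
t = −τ ln(…) = 39.9800 × 1.77185 = 70.8387 min.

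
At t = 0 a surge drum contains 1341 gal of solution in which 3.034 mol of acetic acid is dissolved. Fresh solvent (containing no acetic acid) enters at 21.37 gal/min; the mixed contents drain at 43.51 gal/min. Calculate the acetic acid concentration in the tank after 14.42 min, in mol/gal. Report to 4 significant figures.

Let m(t) be the amount of acetic acid. Volume: V(t) = V₀ + (Q_in − Q_out) t = 1341 − 22.1400 t; V(14.42) = 1021.74 gal.
Solute balance: dm/dt = 0 − Q_out C = −Q_out m/V(t).
dm/m = −Q_out dt/(V₀ − 22.1400 t); integrating gives ln(m/m₀) = −(Q_out/(Q_in−Q_out)) ln(V/V₀).
m = m₀ (V₀/V)^(Q_out/(Q_in−Q_out)) = 3.034 × (1341/1021.74)^(-1.96522) = 1.77806 mol.
C = m/V = 1.77806/1021.74 = 0.00174023 mol/gal.

0.001740 mol/gal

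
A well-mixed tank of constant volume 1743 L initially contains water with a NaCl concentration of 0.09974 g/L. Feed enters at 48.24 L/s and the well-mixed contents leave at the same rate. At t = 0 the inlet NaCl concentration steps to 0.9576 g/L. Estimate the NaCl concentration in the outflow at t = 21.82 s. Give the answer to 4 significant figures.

Transient balance on the dissolved component: V dC/dt = Q(C_in − C).
Time constant τ = V/Q = 1743/48.24 = 36.1318 s.
C approaches C_in exponentially: C(t) = C_in + (C₀ − C_in) e^(−t/τ).
C(21.82) = 0.9576 + (0.09974 − 0.9576)·e^(−21.82/36.1318) = 0.9576 + (-0.857860)·0.546676 = 0.488629 g/L.

0.4886 g/L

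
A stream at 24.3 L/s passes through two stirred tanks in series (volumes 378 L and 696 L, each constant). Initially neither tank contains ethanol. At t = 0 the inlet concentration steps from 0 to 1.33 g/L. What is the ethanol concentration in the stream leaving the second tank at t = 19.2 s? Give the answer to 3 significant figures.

Time constants: τᵢ = Vᵢ/Q for each well-mixed tank.
τ₁ = 378/24.3 = 15.556 s; τ₂ = 696/24.3 = 28.642 s.
Tank 1: C₁ = C_in(1 − e^(−t/τ₁)). Tank 2 (τ₁ ≠ τ₂): C₂ = C_in[1 − (τ₁ e^(−t/τ₁) − τ₂ e^(−t/τ₂))/(τ₁ − τ₂)].
At t = 19.2: e^(−t/τ₁) = 0.29104, e^(−t/τ₂) = 0.51153.
C₂ = 1.33·[1 − (15.556·0.29104 − 28.642·0.51153)/(-13.086)] = 1.33·0.22638 = 0.30108 g/L.

0.301 g/L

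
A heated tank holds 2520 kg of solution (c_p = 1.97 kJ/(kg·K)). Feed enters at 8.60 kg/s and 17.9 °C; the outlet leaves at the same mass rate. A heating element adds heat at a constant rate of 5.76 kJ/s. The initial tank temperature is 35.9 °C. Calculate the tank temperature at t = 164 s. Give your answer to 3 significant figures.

M c_p dT/dt = ṁ c_p (T_in − T) + Q̇.
τ = M/ṁ = 293.02 s; T_ss = T_in + Q̇/(ṁ c_p) = 17.9 + 5.76/(8.60·1.97) = 18.240 °C.
Integrating: T(t) = T_ss + (T₀ − T_ss) e^(−t/τ).
T(164) = 18.240 + (17.660)·e^(−164/293.02) = 18.240 + (17.660)·0.57139 = 28.331 °C.

28.3 °C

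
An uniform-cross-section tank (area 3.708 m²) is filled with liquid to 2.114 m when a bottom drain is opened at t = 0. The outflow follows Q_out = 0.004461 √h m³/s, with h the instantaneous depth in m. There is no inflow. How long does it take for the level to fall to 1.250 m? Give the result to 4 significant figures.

A dh/dt = −Q_out = −0.004461 √h.
Separate and integrate: 2(√h − √h₀) = −(0.004461/A) t.
t = 2A(√h₀ − √h)/0.004461 = 2·3.708·(√2.114 − √1.250)/0.004461
  = 7.41600 × (1.45396 − 1.11803) / 0.004461 = 558.446 s.

558.4 s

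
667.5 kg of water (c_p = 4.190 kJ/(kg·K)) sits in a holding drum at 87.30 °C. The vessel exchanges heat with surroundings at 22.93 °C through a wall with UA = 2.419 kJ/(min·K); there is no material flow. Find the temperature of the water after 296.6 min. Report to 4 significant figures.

First-law balance (no shaft work): M c_p dT/dt = −UA(T − T_amb).
dT/dt = (T_ss − T)/τ with T_ss = T_amb = 22.9300 °C, τ = M c_p/UA = 667.5·4.190/2.419 = 1156.19 min.
Integrating: T(t) = T_ss + (T₀ − T_ss) e^(−t/τ).
T(296.6) = 22.9300 + (64.3700)·0.773730 = 72.7350 °C.

72.74 °C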